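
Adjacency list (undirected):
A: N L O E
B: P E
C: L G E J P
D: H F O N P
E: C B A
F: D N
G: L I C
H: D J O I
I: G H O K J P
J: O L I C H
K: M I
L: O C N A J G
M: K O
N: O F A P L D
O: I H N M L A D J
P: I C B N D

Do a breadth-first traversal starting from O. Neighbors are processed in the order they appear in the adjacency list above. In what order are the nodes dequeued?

O -> I -> H -> N -> M -> L -> A -> D -> J -> G -> K -> P -> F -> C -> E -> B

Visit O; enqueue I, H, N, M, L, A, D, J → queue [I, H, N, M, L, A, D, J]
Visit I; enqueue G, K, P → queue [H, N, M, L, A, D, J, G, K, P]
Visit H → queue [N, M, L, A, D, J, G, K, P]
Visit N; enqueue F → queue [M, L, A, D, J, G, K, P, F]
Visit M → queue [L, A, D, J, G, K, P, F]
Visit L; enqueue C → queue [A, D, J, G, K, P, F, C]
Visit A; enqueue E → queue [D, J, G, K, P, F, C, E]
Visit D → queue [J, G, K, P, F, C, E]
Visit J → queue [G, K, P, F, C, E]
Visit G → queue [K, P, F, C, E]
Visit K → queue [P, F, C, E]
Visit P; enqueue B → queue [F, C, E, B]
Visit F → queue [C, E, B]
Visit C → queue [E, B]
Visit E → queue [B]
Visit B → queue []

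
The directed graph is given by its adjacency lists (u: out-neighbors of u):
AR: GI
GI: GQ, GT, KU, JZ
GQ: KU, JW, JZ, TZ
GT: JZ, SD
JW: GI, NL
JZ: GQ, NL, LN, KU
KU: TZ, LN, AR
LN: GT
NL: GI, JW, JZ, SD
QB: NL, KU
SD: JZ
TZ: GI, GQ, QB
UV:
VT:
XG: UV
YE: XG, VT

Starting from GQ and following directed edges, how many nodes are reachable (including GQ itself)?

12

BFS from GQ visits: GQ, TZ, KU, JZ, JW, QB, GI, LN, AR, NL, GT, SD
Reachable nodes: 12 of 16 total.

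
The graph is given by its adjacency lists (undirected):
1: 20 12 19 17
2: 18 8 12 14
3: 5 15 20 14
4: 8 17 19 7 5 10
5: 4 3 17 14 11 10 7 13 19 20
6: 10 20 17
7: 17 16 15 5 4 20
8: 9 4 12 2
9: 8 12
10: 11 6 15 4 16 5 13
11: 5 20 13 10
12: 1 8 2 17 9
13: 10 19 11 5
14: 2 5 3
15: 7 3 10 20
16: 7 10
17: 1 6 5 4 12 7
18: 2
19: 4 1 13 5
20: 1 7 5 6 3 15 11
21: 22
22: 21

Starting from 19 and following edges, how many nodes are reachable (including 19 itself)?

20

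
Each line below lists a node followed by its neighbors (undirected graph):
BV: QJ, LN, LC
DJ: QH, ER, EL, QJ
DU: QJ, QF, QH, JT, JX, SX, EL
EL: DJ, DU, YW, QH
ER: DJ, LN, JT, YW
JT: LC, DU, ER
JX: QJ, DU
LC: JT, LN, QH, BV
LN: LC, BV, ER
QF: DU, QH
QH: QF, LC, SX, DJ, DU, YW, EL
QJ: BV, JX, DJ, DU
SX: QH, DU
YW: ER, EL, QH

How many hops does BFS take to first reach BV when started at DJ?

2

Level 0: DJ
Level 1: EL, ER, QH, QJ
Level 2: BV, DU, JT, JX, LC, LN, QF, SX, YW
BV first appears at level 2.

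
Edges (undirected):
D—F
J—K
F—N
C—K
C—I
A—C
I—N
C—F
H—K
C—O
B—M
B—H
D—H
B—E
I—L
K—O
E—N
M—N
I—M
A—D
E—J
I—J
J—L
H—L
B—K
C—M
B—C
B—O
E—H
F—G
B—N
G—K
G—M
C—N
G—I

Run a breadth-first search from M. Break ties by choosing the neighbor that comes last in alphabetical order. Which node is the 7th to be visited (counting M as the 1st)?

F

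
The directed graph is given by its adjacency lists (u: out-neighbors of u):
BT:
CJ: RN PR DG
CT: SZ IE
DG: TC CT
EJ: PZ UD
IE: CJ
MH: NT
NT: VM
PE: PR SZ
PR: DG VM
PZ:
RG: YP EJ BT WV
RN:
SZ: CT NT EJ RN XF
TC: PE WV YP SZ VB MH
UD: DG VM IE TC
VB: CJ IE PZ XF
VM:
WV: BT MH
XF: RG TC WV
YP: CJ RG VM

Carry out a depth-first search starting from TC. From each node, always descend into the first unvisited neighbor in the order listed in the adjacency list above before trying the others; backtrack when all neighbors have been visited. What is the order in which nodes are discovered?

TC -> PE -> PR -> DG -> CT -> SZ -> NT -> VM -> EJ -> PZ -> UD -> IE -> CJ -> RN -> XF -> RG -> YP -> BT -> WV -> MH -> VB

Visit TC
TC → PE
PE → PR
PR → DG
DG → CT
CT → SZ
SZ → NT
NT → VM
SZ → EJ
EJ → PZ
EJ → UD
UD → IE
IE → CJ
CJ → RN
SZ → XF
XF → RG
RG → YP
RG → BT
RG → WV
WV → MH
TC → VB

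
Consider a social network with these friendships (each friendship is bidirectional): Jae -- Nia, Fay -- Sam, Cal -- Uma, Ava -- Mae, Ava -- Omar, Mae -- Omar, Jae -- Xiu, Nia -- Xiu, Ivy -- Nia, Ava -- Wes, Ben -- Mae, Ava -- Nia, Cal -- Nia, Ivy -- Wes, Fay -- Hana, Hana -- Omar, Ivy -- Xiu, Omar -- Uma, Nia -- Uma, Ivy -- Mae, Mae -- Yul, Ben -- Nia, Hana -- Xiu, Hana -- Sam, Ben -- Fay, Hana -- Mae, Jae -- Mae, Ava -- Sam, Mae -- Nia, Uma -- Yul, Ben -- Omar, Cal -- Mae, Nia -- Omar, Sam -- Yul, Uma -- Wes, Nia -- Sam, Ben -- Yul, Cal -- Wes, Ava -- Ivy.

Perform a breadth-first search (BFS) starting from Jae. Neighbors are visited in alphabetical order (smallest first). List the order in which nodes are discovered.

Jae -> Mae -> Nia -> Xiu -> Ava -> Ben -> Cal -> Hana -> Ivy -> Omar -> Yul -> Sam -> Uma -> Wes -> Fay

Visit Jae; enqueue Mae, Nia, Xiu → queue [Mae, Nia, Xiu]
Visit Mae; enqueue Ava, Ben, Cal, Hana, Ivy, Omar, Yul → queue [Nia, Xiu, Ava, Ben, Cal, Hana, Ivy, Omar, Yul]
Visit Nia; enqueue Sam, Uma → queue [Xiu, Ava, Ben, Cal, Hana, Ivy, Omar, Yul, Sam, Uma]
Visit Xiu → queue [Ava, Ben, Cal, Hana, Ivy, Omar, Yul, Sam, Uma]
Visit Ava; enqueue Wes → queue [Ben, Cal, Hana, Ivy, Omar, Yul, Sam, Uma, Wes]
Visit Ben; enqueue Fay → queue [Cal, Hana, Ivy, Omar, Yul, Sam, Uma, Wes, Fay]
Visit Cal → queue [Hana, Ivy, Omar, Yul, Sam, Uma, Wes, Fay]
Visit Hana → queue [Ivy, Omar, Yul, Sam, Uma, Wes, Fay]
Visit Ivy → queue [Omar, Yul, Sam, Uma, Wes, Fay]
Visit Omar → queue [Yul, Sam, Uma, Wes, Fay]
Visit Yul → queue [Sam, Uma, Wes, Fay]
Visit Sam → queue [Uma, Wes, Fay]
Visit Uma → queue [Wes, Fay]
Visit Wes → queue [Fay]
Visit Fay → queue []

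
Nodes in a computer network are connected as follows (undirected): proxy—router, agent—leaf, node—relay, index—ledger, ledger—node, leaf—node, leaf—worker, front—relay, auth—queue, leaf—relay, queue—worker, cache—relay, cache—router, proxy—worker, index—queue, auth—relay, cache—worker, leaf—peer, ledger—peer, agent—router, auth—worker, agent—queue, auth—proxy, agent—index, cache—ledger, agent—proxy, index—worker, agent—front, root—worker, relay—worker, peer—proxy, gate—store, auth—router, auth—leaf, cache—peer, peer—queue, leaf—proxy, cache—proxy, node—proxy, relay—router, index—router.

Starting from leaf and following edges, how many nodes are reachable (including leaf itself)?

15

BFS from leaf visits: leaf, agent, auth, node, peer, proxy, relay, worker, front, index, queue, router, ledger, cache, root
Reachable nodes: 15 of 17 total.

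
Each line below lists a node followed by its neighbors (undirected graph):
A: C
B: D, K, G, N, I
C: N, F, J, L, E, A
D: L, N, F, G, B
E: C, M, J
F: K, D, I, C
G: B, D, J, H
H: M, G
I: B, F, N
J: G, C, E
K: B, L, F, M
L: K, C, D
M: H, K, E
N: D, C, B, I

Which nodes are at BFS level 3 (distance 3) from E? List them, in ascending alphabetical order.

B, D, I

Level 0: E
Level 1: C, J, M
Level 2: A, F, G, H, K, L, N
Level 3: B, D, I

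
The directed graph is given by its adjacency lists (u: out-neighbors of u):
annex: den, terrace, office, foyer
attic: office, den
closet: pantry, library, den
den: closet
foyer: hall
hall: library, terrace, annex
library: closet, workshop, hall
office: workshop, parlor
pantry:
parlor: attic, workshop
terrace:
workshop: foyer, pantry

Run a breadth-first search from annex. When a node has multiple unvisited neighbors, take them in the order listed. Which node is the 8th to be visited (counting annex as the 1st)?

parlor

Visit annex; enqueue den, terrace, office, foyer → queue [den, terrace, office, foyer]
Visit den; enqueue closet → queue [terrace, office, foyer, closet]
Visit terrace → queue [office, foyer, closet]
Visit office; enqueue workshop, parlor → queue [foyer, closet, workshop, parlor]
Visit foyer; enqueue hall → queue [closet, workshop, parlor, hall]
Visit closet; enqueue pantry, library → queue [workshop, parlor, hall, pantry, library]
Visit workshop → queue [parlor, hall, pantry, library]
Visit parlor; enqueue attic → queue [hall, pantry, library, attic]
Visit hall → queue [pantry, library, attic]
Visit pantry → queue [library, attic]
Visit library → queue [attic]
Visit attic → queue []

Visit order: annex, den, terrace, office, foyer, closet, workshop, parlor, hall, pantry, library, attic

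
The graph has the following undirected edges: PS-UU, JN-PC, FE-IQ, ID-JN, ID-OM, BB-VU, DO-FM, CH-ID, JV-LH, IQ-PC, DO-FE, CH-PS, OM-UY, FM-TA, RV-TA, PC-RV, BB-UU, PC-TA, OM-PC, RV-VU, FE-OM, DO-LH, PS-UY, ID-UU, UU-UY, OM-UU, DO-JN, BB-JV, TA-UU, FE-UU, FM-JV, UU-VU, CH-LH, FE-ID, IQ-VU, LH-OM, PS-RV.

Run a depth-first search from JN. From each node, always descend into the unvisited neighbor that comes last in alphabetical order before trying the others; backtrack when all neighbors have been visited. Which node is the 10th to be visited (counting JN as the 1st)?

LH

Visit JN
JN → PC
PC → TA
TA → UU
UU → VU
VU → RV
RV → PS
PS → UY
UY → OM
OM → LH
LH → JV
JV → FM
FM → DO
DO → FE
FE → IQ
FE → ID
ID → CH
JV → BB

Visit order: JN, PC, TA, UU, VU, RV, PS, UY, OM, LH, JV, FM, DO, FE, IQ, ID, CH, BB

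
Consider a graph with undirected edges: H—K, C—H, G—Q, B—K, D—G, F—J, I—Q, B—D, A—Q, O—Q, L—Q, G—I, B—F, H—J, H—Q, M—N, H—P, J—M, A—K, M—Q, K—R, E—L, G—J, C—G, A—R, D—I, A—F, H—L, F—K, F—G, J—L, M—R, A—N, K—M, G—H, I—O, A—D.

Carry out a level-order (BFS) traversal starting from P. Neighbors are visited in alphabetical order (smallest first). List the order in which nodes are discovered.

P H C G J K L Q D F I M A B R E O N

Visit P; enqueue H → queue [H]
Visit H; enqueue C, G, J, K, L, Q → queue [C, G, J, K, L, Q]
Visit C → queue [G, J, K, L, Q]
Visit G; enqueue D, F, I → queue [J, K, L, Q, D, F, I]
Visit J; enqueue M → queue [K, L, Q, D, F, I, M]
Visit K; enqueue A, B, R → queue [L, Q, D, F, I, M, A, B, R]
Visit L; enqueue E → queue [Q, D, F, I, M, A, B, R, E]
Visit Q; enqueue O → queue [D, F, I, M, A, B, R, E, O]
Visit D → queue [F, I, M, A, B, R, E, O]
Visit F → queue [I, M, A, B, R, E, O]
Visit I → queue [M, A, B, R, E, O]
Visit M; enqueue N → queue [A, B, R, E, O, N]
Visit A → queue [B, R, E, O, N]
Visit B → queue [R, E, O, N]
Visit R → queue [E, O, N]
Visit E → queue [O, N]
Visit O → queue [N]
Visit N → queue []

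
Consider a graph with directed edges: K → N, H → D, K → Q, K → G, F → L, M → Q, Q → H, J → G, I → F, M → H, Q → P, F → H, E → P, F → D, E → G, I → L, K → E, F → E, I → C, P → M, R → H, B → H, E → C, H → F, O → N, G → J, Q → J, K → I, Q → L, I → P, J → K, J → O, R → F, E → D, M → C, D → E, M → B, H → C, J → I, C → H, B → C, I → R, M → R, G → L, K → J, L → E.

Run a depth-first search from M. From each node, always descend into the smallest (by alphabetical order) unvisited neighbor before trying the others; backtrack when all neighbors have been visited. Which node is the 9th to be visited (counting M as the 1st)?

I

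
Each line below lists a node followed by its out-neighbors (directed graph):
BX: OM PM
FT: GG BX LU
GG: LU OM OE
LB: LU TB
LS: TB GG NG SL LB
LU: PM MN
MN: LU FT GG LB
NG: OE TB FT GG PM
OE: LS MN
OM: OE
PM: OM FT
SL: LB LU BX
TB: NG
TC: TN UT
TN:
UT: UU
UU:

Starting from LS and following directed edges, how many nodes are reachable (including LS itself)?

BFS from LS visits: LS, TB, GG, NG, SL, LB, LU, OM, OE, FT, PM, BX, MN
Reachable nodes: 13 of 17 total.

13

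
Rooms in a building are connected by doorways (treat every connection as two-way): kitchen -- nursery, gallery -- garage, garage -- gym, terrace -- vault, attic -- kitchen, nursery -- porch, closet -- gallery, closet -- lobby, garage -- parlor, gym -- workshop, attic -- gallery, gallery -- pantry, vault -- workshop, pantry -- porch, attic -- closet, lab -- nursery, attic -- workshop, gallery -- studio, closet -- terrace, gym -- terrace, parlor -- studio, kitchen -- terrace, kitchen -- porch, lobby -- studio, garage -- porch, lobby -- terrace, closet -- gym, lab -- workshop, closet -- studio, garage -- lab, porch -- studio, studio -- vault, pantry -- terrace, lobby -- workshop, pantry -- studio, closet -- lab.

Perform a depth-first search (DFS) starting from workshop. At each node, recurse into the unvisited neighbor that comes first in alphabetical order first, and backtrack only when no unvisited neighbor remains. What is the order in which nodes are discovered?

workshop attic closet gallery garage gym terrace kitchen nursery lab porch pantry studio lobby parlor vault

Visit workshop
workshop → attic
attic → closet
closet → gallery
gallery → garage
garage → gym
gym → terrace
terrace → kitchen
kitchen → nursery
nursery → lab
nursery → porch
porch → pantry
pantry → studio
studio → lobby
studio → parlor
studio → vault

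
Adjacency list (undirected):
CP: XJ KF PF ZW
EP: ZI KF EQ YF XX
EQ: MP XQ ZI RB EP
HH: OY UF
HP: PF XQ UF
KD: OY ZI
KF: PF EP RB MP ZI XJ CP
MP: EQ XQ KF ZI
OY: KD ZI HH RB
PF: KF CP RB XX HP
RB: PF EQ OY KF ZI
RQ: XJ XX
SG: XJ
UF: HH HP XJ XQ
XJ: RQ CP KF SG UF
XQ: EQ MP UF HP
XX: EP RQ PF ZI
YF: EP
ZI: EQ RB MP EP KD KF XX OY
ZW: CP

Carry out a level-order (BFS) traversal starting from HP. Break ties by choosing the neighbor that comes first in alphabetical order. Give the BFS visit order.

Visit HP; enqueue PF, UF, XQ → queue [PF, UF, XQ]
Visit PF; enqueue CP, KF, RB, XX → queue [UF, XQ, CP, KF, RB, XX]
Visit UF; enqueue HH, XJ → queue [XQ, CP, KF, RB, XX, HH, XJ]
Visit XQ; enqueue EQ, MP → queue [CP, KF, RB, XX, HH, XJ, EQ, MP]
Visit CP; enqueue ZW → queue [KF, RB, XX, HH, XJ, EQ, MP, ZW]
Visit KF; enqueue EP, ZI → queue [RB, XX, HH, XJ, EQ, MP, ZW, EP, ZI]
Visit RB; enqueue OY → queue [XX, HH, XJ, EQ, MP, ZW, EP, ZI, OY]
Visit XX; enqueue RQ → queue [HH, XJ, EQ, MP, ZW, EP, ZI, OY, RQ]
Visit HH → queue [XJ, EQ, MP, ZW, EP, ZI, OY, RQ]
Visit XJ; enqueue SG → queue [EQ, MP, ZW, EP, ZI, OY, RQ, SG]
Visit EQ → queue [MP, ZW, EP, ZI, OY, RQ, SG]
Visit MP → queue [ZW, EP, ZI, OY, RQ, SG]
Visit ZW → queue [EP, ZI, OY, RQ, SG]
Visit EP; enqueue YF → queue [ZI, OY, RQ, SG, YF]
Visit ZI; enqueue KD → queue [OY, RQ, SG, YF, KD]
Visit OY → queue [RQ, SG, YF, KD]
Visit RQ → queue [SG, YF, KD]
Visit SG → queue [YF, KD]
Visit YF → queue [KD]
Visit KD → queue []

HP -> PF -> UF -> XQ -> CP -> KF -> RB -> XX -> HH -> XJ -> EQ -> MP -> ZW -> EP -> ZI -> OY -> RQ -> SG -> YF -> KD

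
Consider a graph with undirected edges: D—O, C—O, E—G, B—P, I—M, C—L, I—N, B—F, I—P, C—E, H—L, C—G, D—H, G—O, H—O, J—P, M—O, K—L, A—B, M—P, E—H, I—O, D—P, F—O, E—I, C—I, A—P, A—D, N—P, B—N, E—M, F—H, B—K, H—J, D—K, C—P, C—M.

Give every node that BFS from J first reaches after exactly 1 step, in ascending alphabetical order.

Level 0: J
Level 1: H, P
Level 2: A, B, C, D, E, F, I, L, M, N, O
Level 3: G, K

H, P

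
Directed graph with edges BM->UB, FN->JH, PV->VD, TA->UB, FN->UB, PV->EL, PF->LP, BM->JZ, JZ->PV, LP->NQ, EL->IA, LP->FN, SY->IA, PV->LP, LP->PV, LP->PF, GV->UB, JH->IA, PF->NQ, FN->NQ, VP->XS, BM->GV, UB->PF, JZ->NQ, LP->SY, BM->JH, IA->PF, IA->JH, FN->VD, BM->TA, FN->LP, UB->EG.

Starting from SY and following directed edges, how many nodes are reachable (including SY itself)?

12

BFS from SY visits: SY, IA, JH, PF, LP, NQ, FN, PV, UB, VD, EL, EG
Reachable nodes: 12 of 18 total.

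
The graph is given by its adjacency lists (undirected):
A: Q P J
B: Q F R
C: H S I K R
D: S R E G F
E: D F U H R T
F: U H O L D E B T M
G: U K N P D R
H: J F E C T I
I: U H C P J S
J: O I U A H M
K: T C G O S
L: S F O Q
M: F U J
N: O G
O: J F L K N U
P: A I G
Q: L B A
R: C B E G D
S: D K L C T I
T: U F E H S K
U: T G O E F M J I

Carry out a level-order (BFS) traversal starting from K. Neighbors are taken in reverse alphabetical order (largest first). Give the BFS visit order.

K, T, S, O, G, C, U, H, F, E, L, I, D, N, J, R, P, M, B, Q, A

Visit K; enqueue T, S, O, G, C → queue [T, S, O, G, C]
Visit T; enqueue U, H, F, E → queue [S, O, G, C, U, H, F, E]
Visit S; enqueue L, I, D → queue [O, G, C, U, H, F, E, L, I, D]
Visit O; enqueue N, J → queue [G, C, U, H, F, E, L, I, D, N, J]
Visit G; enqueue R, P → queue [C, U, H, F, E, L, I, D, N, J, R, P]
Visit C → queue [U, H, F, E, L, I, D, N, J, R, P]
Visit U; enqueue M → queue [H, F, E, L, I, D, N, J, R, P, M]
Visit H → queue [F, E, L, I, D, N, J, R, P, M]
Visit F; enqueue B → queue [E, L, I, D, N, J, R, P, M, B]
Visit E → queue [L, I, D, N, J, R, P, M, B]
Visit L; enqueue Q → queue [I, D, N, J, R, P, M, B, Q]
Visit I → queue [D, N, J, R, P, M, B, Q]
Visit D → queue [N, J, R, P, M, B, Q]
Visit N → queue [J, R, P, M, B, Q]
Visit J; enqueue A → queue [R, P, M, B, Q, A]
Visit R → queue [P, M, B, Q, A]
Visit P → queue [M, B, Q, A]
Visit M → queue [B, Q, A]
Visit B → queue [Q, A]
Visit Q → queue [A]
Visit A → queue []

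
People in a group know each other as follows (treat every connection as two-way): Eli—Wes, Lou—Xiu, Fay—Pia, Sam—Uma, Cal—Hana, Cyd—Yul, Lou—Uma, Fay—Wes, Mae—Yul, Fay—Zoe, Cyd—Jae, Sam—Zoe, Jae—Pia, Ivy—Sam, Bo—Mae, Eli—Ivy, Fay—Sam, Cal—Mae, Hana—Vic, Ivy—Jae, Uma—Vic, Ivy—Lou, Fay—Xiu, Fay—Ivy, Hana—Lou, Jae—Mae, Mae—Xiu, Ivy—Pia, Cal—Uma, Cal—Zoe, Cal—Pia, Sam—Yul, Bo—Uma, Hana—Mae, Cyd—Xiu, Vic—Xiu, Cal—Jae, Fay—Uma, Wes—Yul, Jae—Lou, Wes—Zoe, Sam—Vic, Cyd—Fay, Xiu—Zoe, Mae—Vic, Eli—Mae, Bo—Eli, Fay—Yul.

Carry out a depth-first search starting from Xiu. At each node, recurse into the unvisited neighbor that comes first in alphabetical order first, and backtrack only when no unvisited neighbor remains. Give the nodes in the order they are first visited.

Visit Xiu
Xiu → Cyd
Cyd → Fay
Fay → Ivy
Ivy → Eli
Eli → Bo
Bo → Mae
Mae → Cal
Cal → Hana
Hana → Lou
Lou → Jae
Jae → Pia
Lou → Uma
Uma → Sam
Sam → Vic
Sam → Yul
Yul → Wes
Wes → Zoe

Xiu Cyd Fay Ivy Eli Bo Mae Cal Hana Lou Jae Pia Uma Sam Vic Yul Wes Zoe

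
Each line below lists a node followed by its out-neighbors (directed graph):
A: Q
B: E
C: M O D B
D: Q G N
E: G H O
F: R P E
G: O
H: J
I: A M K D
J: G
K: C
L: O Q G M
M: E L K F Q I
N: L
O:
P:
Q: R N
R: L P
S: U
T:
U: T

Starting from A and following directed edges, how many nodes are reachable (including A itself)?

BFS from A visits: A, Q, R, N, P, L, O, M, G, K, I, F, E, C, D, H, B, J
Reachable nodes: 18 of 21 total.

18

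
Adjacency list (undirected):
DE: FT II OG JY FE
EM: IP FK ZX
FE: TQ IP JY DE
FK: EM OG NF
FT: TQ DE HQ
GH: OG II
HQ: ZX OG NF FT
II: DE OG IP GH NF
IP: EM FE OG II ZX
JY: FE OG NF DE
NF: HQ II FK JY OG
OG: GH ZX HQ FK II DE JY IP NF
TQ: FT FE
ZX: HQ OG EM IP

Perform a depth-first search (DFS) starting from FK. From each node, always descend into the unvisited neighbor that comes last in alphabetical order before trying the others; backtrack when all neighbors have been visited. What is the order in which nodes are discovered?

FK -> OG -> ZX -> IP -> II -> NF -> JY -> FE -> TQ -> FT -> HQ -> DE -> GH -> EM

Visit FK
FK → OG
OG → ZX
ZX → IP
IP → II
II → NF
NF → JY
JY → FE
FE → TQ
TQ → FT
FT → HQ
FT → DE
II → GH
IP → EM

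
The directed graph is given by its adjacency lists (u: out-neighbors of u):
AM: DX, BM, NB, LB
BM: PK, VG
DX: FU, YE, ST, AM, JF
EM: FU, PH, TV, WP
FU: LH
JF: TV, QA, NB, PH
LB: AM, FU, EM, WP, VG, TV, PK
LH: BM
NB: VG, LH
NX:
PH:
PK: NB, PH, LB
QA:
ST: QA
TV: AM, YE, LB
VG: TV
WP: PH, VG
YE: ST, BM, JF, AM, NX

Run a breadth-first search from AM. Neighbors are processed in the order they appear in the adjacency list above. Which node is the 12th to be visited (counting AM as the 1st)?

Visit AM; enqueue DX, BM, NB, LB → queue [DX, BM, NB, LB]
Visit DX; enqueue FU, YE, ST, JF → queue [BM, NB, LB, FU, YE, ST, JF]
Visit BM; enqueue PK, VG → queue [NB, LB, FU, YE, ST, JF, PK, VG]
Visit NB; enqueue LH → queue [LB, FU, YE, ST, JF, PK, VG, LH]
Visit LB; enqueue EM, WP, TV → queue [FU, YE, ST, JF, PK, VG, LH, EM, WP, TV]
Visit FU → queue [YE, ST, JF, PK, VG, LH, EM, WP, TV]
Visit YE; enqueue NX → queue [ST, JF, PK, VG, LH, EM, WP, TV, NX]
Visit ST; enqueue QA → queue [JF, PK, VG, LH, EM, WP, TV, NX, QA]
Visit JF; enqueue PH → queue [PK, VG, LH, EM, WP, TV, NX, QA, PH]
Visit PK → queue [VG, LH, EM, WP, TV, NX, QA, PH]
Visit VG → queue [LH, EM, WP, TV, NX, QA, PH]
Visit LH → queue [EM, WP, TV, NX, QA, PH]
Visit EM → queue [WP, TV, NX, QA, PH]
Visit WP → queue [TV, NX, QA, PH]
Visit TV → queue [NX, QA, PH]
Visit NX → queue [QA, PH]
Visit QA → queue [PH]
Visit PH → queue []

Visit order: AM, DX, BM, NB, LB, FU, YE, ST, JF, PK, VG, LH, EM, WP, TV, NX, QA, PH

LH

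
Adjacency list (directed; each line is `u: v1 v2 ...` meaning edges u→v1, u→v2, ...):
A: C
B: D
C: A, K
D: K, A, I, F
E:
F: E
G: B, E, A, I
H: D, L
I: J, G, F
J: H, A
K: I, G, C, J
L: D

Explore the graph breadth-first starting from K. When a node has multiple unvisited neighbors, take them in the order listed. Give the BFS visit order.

K, I, G, C, J, F, B, E, A, H, D, L

Visit K; enqueue I, G, C, J → queue [I, G, C, J]
Visit I; enqueue F → queue [G, C, J, F]
Visit G; enqueue B, E, A → queue [C, J, F, B, E, A]
Visit C → queue [J, F, B, E, A]
Visit J; enqueue H → queue [F, B, E, A, H]
Visit F → queue [B, E, A, H]
Visit B; enqueue D → queue [E, A, H, D]
Visit E → queue [A, H, D]
Visit A → queue [H, D]
Visit H; enqueue L → queue [D, L]
Visit D → queue [L]
Visit L → queue []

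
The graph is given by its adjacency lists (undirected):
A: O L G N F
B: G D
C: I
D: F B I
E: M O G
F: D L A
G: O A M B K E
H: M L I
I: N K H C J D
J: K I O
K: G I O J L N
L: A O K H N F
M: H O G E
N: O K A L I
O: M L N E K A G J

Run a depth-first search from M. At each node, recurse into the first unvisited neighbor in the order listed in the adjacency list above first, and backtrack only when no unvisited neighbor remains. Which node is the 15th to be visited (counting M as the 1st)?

E

Visit M
M → H
H → L
L → A
A → O
O → N
N → K
K → G
G → B
B → D
D → F
D → I
I → C
I → J
G → E

Visit order: M, H, L, A, O, N, K, G, B, D, F, I, C, J, E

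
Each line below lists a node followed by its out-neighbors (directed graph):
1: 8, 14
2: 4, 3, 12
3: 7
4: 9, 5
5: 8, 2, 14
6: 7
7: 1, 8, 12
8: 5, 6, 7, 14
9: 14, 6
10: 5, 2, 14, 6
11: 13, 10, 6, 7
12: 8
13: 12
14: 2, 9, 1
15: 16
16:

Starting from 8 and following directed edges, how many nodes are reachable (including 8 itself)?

11

BFS from 8 visits: 8, 14, 7, 6, 5, 9, 2, 1, 12, 4, 3
Reachable nodes: 11 of 16 total.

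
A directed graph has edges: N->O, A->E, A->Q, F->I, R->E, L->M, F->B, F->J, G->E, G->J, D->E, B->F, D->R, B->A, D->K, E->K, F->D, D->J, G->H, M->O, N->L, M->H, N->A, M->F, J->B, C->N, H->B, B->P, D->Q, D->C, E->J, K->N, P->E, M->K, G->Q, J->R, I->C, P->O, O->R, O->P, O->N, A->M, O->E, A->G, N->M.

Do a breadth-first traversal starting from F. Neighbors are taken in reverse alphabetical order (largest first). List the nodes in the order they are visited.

F, J, I, D, B, R, C, Q, K, E, P, A, N, O, M, G, L, H

Visit F; enqueue J, I, D, B → queue [J, I, D, B]
Visit J; enqueue R → queue [I, D, B, R]
Visit I; enqueue C → queue [D, B, R, C]
Visit D; enqueue Q, K, E → queue [B, R, C, Q, K, E]
Visit B; enqueue P, A → queue [R, C, Q, K, E, P, A]
Visit R → queue [C, Q, K, E, P, A]
Visit C; enqueue N → queue [Q, K, E, P, A, N]
Visit Q → queue [K, E, P, A, N]
Visit K → queue [E, P, A, N]
Visit E → queue [P, A, N]
Visit P; enqueue O → queue [A, N, O]
Visit A; enqueue M, G → queue [N, O, M, G]
Visit N; enqueue L → queue [O, M, G, L]
Visit O → queue [M, G, L]
Visit M; enqueue H → queue [G, L, H]
Visit G → queue [L, H]
Visit L → queue [H]
Visit H → queue []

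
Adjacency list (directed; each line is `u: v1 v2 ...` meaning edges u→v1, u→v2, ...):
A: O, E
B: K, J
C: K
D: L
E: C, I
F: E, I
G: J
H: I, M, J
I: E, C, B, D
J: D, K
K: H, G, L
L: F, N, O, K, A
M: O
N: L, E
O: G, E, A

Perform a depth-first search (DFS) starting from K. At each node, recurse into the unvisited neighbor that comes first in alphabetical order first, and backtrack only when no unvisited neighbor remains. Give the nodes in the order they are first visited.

K → G → J → D → L → A → E → C → I → B → O → F → N → H → M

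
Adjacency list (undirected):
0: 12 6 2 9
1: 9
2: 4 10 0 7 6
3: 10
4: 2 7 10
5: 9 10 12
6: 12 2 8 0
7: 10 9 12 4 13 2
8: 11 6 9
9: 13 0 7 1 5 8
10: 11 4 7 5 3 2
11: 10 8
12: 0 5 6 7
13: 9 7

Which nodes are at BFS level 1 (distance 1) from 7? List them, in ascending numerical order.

2, 4, 9, 10, 12, 13

Level 0: 7
Level 1: 2, 4, 9, 10, 12, 13
Level 2: 0, 1, 3, 5, 6, 8, 11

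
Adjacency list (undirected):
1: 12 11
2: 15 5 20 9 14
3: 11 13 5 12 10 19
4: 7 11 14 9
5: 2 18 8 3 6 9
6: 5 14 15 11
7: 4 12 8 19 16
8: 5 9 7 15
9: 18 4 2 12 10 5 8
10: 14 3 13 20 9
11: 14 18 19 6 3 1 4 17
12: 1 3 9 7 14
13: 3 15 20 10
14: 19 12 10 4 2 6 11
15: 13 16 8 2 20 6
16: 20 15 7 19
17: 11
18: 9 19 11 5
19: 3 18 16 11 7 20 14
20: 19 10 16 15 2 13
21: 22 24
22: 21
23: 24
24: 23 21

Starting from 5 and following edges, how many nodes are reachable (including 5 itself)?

BFS from 5 visits: 5, 2, 18, 8, 3, 6, 9, 15, 20, 14, 19, 11, 7, 13, 12, 10, 4, 16, 1, 17
Reachable nodes: 20 of 24 total.

20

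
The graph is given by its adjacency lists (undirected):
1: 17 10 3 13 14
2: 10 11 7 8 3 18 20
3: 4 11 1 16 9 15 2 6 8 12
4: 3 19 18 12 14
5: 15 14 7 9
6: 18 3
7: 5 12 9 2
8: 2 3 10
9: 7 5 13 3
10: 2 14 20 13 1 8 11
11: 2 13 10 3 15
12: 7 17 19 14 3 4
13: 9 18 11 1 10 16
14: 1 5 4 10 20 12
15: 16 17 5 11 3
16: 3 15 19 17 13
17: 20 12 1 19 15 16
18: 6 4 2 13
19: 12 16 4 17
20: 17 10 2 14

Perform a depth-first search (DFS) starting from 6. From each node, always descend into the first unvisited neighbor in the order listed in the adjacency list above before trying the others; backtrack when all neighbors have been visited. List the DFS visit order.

6 18 4 3 11 2 10 14 1 17 20 12 7 5 15 16 19 13 9 8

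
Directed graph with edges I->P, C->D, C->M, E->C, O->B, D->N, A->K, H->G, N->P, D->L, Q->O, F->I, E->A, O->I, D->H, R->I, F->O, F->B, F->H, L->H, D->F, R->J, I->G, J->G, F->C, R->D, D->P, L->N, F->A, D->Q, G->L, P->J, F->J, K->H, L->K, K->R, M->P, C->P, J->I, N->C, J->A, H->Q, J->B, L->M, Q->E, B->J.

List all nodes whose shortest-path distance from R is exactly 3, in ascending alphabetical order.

C, E, K, M, O

Level 0: R
Level 1: D, I, J
Level 2: A, B, F, G, H, L, N, P, Q
Level 3: C, E, K, M, O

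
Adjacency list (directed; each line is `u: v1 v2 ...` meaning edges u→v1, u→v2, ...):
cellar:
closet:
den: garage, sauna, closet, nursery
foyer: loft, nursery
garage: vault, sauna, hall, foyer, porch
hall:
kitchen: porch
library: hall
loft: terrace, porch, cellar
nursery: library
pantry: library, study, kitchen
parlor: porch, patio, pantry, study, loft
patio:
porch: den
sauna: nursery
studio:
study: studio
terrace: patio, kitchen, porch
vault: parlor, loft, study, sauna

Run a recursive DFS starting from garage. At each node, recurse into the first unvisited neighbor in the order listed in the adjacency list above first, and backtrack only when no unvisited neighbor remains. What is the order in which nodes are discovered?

Visit garage
garage → vault
vault → parlor
parlor → porch
porch → den
den → sauna
sauna → nursery
nursery → library
library → hall
den → closet
parlor → patio
parlor → pantry
pantry → study
study → studio
pantry → kitchen
parlor → loft
loft → terrace
loft → cellar
garage → foyer

garage, vault, parlor, porch, den, sauna, nursery, library, hall, closet, patio, pantry, study, studio, kitchen, loft, terrace, cellar, foyer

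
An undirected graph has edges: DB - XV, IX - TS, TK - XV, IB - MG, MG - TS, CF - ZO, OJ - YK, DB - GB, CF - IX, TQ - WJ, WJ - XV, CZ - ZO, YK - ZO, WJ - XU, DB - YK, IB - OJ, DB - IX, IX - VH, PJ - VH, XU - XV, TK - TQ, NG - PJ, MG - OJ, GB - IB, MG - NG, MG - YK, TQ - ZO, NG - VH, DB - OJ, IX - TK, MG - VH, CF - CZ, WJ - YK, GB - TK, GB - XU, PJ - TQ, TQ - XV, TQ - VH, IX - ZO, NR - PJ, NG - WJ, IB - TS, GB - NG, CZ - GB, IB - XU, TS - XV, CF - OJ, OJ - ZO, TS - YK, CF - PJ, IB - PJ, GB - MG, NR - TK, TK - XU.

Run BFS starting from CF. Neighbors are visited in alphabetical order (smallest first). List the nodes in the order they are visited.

CF, CZ, IX, OJ, PJ, ZO, GB, DB, TK, TS, VH, IB, MG, YK, NG, NR, TQ, XU, XV, WJ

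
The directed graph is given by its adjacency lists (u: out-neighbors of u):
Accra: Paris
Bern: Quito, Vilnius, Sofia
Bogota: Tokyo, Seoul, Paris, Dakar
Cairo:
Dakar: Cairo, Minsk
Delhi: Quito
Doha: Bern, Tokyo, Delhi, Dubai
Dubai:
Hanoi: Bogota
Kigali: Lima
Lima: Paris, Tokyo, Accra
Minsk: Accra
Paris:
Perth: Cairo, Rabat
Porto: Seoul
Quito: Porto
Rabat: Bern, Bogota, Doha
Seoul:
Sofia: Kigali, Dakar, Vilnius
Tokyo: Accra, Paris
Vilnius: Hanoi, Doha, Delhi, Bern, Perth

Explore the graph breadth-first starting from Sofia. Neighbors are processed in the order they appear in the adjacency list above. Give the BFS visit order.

Sofia Kigali Dakar Vilnius Lima Cairo Minsk Hanoi Doha Delhi Bern Perth Paris Tokyo Accra Bogota Dubai Quito Rabat Seoul Porto

Visit Sofia; enqueue Kigali, Dakar, Vilnius → queue [Kigali, Dakar, Vilnius]
Visit Kigali; enqueue Lima → queue [Dakar, Vilnius, Lima]
Visit Dakar; enqueue Cairo, Minsk → queue [Vilnius, Lima, Cairo, Minsk]
Visit Vilnius; enqueue Hanoi, Doha, Delhi, Bern, Perth → queue [Lima, Cairo, Minsk, Hanoi, Doha, Delhi, Bern, Perth]
Visit Lima; enqueue Paris, Tokyo, Accra → queue [Cairo, Minsk, Hanoi, Doha, Delhi, Bern, Perth, Paris, Tokyo, Accra]
Visit Cairo → queue [Minsk, Hanoi, Doha, Delhi, Bern, Perth, Paris, Tokyo, Accra]
Visit Minsk → queue [Hanoi, Doha, Delhi, Bern, Perth, Paris, Tokyo, Accra]
Visit Hanoi; enqueue Bogota → queue [Doha, Delhi, Bern, Perth, Paris, Tokyo, Accra, Bogota]
Visit Doha; enqueue Dubai → queue [Delhi, Bern, Perth, Paris, Tokyo, Accra, Bogota, Dubai]
Visit Delhi; enqueue Quito → queue [Bern, Perth, Paris, Tokyo, Accra, Bogota, Dubai, Quito]
Visit Bern → queue [Perth, Paris, Tokyo, Accra, Bogota, Dubai, Quito]
Visit Perth; enqueue Rabat → queue [Paris, Tokyo, Accra, Bogota, Dubai, Quito, Rabat]
Visit Paris → queue [Tokyo, Accra, Bogota, Dubai, Quito, Rabat]
Visit Tokyo → queue [Accra, Bogota, Dubai, Quito, Rabat]
Visit Accra → queue [Bogota, Dubai, Quito, Rabat]
Visit Bogota; enqueue Seoul → queue [Dubai, Quito, Rabat, Seoul]
Visit Dubai → queue [Quito, Rabat, Seoul]
Visit Quito; enqueue Porto → queue [Rabat, Seoul, Porto]
Visit Rabat → queue [Seoul, Porto]
Visit Seoul → queue [Porto]
Visit Porto → queue []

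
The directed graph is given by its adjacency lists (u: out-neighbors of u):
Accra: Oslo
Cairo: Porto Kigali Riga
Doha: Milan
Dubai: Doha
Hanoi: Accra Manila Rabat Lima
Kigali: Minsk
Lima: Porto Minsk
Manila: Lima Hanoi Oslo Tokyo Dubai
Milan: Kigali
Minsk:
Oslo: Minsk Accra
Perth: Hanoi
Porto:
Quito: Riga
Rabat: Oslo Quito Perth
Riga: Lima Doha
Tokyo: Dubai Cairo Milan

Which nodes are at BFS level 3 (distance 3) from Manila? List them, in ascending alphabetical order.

Kigali, Perth, Quito, Riga

Level 0: Manila
Level 1: Dubai, Hanoi, Lima, Oslo, Tokyo
Level 2: Accra, Cairo, Doha, Milan, Minsk, Porto, Rabat
Level 3: Kigali, Perth, Quito, Riga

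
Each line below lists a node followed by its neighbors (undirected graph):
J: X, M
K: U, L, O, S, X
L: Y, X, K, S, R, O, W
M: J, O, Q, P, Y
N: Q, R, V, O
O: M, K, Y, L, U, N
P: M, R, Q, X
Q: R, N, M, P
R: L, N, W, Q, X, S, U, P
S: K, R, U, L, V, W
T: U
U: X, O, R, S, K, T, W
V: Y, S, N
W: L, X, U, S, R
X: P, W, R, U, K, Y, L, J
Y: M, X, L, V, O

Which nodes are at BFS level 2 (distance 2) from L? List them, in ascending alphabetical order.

J, M, N, P, Q, U, V

Level 0: L
Level 1: K, O, R, S, W, X, Y
Level 2: J, M, N, P, Q, U, V
Level 3: T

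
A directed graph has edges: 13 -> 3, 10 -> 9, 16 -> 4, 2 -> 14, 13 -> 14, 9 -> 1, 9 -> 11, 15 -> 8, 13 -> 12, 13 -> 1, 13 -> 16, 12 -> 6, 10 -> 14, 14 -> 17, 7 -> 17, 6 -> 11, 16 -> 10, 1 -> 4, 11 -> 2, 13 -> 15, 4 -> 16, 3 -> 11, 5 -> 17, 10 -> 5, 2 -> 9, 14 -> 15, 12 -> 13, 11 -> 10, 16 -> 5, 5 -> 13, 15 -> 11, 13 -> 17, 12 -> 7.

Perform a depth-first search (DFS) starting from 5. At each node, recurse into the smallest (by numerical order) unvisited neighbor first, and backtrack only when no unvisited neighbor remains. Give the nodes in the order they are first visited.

Visit 5
5 → 13
13 → 1
1 → 4
4 → 16
16 → 10
10 → 9
9 → 11
11 → 2
2 → 14
14 → 15
15 → 8
14 → 17
13 → 3
13 → 12
12 → 6
12 → 7

5 → 13 → 1 → 4 → 16 → 10 → 9 → 11 → 2 → 14 → 15 → 8 → 17 → 3 → 12 → 6 → 7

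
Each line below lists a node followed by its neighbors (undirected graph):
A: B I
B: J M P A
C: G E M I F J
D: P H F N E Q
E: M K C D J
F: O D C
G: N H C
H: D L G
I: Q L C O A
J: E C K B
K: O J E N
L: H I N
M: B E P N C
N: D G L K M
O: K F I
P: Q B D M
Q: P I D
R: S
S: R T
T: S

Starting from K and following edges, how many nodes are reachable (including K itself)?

BFS from K visits: K, O, J, E, N, F, I, C, B, M, D, G, L, Q, A, P, H
Reachable nodes: 17 of 20 total.

17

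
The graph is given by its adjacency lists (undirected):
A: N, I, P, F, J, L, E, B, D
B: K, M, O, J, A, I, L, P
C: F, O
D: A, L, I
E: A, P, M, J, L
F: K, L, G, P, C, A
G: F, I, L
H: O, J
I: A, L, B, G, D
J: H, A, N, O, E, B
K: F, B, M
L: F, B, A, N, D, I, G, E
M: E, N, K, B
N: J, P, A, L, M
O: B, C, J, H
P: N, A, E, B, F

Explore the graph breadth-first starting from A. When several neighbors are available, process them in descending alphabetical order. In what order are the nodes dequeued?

Visit A; enqueue P, N, L, J, I, F, E, D, B → queue [P, N, L, J, I, F, E, D, B]
Visit P → queue [N, L, J, I, F, E, D, B]
Visit N; enqueue M → queue [L, J, I, F, E, D, B, M]
Visit L; enqueue G → queue [J, I, F, E, D, B, M, G]
Visit J; enqueue O, H → queue [I, F, E, D, B, M, G, O, H]
Visit I → queue [F, E, D, B, M, G, O, H]
Visit F; enqueue K, C → queue [E, D, B, M, G, O, H, K, C]
Visit E → queue [D, B, M, G, O, H, K, C]
Visit D → queue [B, M, G, O, H, K, C]
Visit B → queue [M, G, O, H, K, C]
Visit M → queue [G, O, H, K, C]
Visit G → queue [O, H, K, C]
Visit O → queue [H, K, C]
Visit H → queue [K, C]
Visit K → queue [C]
Visit C → queue []

A P N L J I F E D B M G O H K C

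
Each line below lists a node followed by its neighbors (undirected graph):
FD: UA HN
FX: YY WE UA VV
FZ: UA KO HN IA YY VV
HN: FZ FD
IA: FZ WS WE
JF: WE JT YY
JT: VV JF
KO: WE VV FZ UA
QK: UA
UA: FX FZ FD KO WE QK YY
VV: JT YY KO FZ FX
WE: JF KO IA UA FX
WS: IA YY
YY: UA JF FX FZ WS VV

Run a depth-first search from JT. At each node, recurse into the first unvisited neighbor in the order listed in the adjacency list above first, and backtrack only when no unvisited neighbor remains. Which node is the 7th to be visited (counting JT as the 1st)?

JF

Visit JT
JT → VV
VV → YY
YY → UA
UA → FX
FX → WE
WE → JF
WE → KO
KO → FZ
FZ → HN
HN → FD
FZ → IA
IA → WS
UA → QK

Visit order: JT, VV, YY, UA, FX, WE, JF, KO, FZ, HN, FD, IA, WS, QK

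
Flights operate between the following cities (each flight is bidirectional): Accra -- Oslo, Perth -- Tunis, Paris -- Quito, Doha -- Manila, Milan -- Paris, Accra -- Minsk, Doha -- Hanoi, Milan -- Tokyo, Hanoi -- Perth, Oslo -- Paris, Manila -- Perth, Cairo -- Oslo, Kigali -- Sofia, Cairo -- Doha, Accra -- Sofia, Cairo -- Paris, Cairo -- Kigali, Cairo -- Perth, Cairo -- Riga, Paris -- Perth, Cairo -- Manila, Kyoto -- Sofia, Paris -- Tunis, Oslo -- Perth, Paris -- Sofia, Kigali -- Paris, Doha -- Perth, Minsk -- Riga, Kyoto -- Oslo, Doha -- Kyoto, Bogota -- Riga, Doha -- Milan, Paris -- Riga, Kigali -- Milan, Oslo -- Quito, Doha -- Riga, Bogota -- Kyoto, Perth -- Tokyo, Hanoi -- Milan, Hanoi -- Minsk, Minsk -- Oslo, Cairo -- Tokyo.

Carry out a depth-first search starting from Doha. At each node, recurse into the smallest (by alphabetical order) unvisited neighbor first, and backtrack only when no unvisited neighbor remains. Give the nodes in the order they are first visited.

Doha → Cairo → Kigali → Milan → Hanoi → Minsk → Accra → Oslo → Kyoto → Bogota → Riga → Paris → Perth → Manila → Tokyo → Tunis → Quito → Sofia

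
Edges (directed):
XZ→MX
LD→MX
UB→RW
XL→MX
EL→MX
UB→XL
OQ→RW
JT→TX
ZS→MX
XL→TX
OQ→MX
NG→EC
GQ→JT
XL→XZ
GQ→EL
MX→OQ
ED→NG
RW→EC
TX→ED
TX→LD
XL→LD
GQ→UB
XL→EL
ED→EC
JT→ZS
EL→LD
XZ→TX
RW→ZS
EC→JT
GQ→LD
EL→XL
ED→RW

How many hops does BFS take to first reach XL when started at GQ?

2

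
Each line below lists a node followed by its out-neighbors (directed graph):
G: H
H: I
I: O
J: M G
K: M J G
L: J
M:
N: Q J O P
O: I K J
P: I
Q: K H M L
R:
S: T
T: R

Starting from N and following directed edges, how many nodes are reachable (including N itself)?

BFS from N visits: N, Q, P, O, J, M, L, K, H, I, G
Reachable nodes: 11 of 14 total.

11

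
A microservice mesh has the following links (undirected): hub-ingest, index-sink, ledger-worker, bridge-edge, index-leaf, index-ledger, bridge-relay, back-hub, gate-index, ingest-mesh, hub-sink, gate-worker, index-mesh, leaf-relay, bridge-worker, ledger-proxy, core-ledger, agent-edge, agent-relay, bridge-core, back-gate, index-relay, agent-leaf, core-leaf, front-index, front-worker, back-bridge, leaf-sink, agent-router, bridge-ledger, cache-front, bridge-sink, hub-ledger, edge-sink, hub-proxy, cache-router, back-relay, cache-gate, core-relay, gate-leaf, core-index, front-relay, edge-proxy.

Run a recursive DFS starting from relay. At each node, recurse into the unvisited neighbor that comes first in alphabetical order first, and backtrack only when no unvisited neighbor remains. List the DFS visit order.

relay → agent → edge → bridge → back → gate → cache → front → index → core → leaf → sink → hub → ingest → mesh → ledger → proxy → worker → router

Visit relay
relay → agent
agent → edge
edge → bridge
bridge → back
back → gate
gate → cache
cache → front
front → index
index → core
core → leaf
leaf → sink
sink → hub
hub → ingest
ingest → mesh
hub → ledger
ledger → proxy
ledger → worker
cache → router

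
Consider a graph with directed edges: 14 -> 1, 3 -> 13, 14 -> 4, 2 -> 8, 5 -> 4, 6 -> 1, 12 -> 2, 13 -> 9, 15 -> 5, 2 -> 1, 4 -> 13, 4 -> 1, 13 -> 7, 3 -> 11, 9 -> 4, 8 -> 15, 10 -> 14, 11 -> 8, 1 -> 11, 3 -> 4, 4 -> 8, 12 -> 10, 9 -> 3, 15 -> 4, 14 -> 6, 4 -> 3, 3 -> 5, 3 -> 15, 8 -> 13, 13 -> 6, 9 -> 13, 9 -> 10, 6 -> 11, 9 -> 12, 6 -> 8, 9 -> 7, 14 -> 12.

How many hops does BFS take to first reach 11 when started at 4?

Level 0: 4
Level 1: 1, 3, 8, 13
Level 2: 5, 6, 7, 9, 11, 15
Level 3: 10, 12
Level 4: 2, 14
11 first appears at level 2.

2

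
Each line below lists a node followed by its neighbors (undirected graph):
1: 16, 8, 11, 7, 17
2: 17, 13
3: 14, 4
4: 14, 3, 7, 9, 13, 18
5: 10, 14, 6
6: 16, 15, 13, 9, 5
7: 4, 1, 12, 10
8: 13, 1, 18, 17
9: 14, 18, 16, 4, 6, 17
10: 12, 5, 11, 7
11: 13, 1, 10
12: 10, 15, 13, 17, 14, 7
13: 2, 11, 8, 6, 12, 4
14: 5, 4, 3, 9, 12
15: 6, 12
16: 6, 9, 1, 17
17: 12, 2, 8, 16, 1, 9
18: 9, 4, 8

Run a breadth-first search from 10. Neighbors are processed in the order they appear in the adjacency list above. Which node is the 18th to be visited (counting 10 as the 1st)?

18

Visit 10; enqueue 12, 5, 11, 7 → queue [12, 5, 11, 7]
Visit 12; enqueue 15, 13, 17, 14 → queue [5, 11, 7, 15, 13, 17, 14]
Visit 5; enqueue 6 → queue [11, 7, 15, 13, 17, 14, 6]
Visit 11; enqueue 1 → queue [7, 15, 13, 17, 14, 6, 1]
Visit 7; enqueue 4 → queue [15, 13, 17, 14, 6, 1, 4]
Visit 15 → queue [13, 17, 14, 6, 1, 4]
Visit 13; enqueue 2, 8 → queue [17, 14, 6, 1, 4, 2, 8]
Visit 17; enqueue 16, 9 → queue [14, 6, 1, 4, 2, 8, 16, 9]
Visit 14; enqueue 3 → queue [6, 1, 4, 2, 8, 16, 9, 3]
Visit 6 → queue [1, 4, 2, 8, 16, 9, 3]
Visit 1 → queue [4, 2, 8, 16, 9, 3]
Visit 4; enqueue 18 → queue [2, 8, 16, 9, 3, 18]
Visit 2 → queue [8, 16, 9, 3, 18]
Visit 8 → queue [16, 9, 3, 18]
Visit 16 → queue [9, 3, 18]
Visit 9 → queue [3, 18]
Visit 3 → queue [18]
Visit 18 → queue []

Visit order: 10, 12, 5, 11, 7, 15, 13, 17, 14, 6, 1, 4, 2, 8, 16, 9, 3, 18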